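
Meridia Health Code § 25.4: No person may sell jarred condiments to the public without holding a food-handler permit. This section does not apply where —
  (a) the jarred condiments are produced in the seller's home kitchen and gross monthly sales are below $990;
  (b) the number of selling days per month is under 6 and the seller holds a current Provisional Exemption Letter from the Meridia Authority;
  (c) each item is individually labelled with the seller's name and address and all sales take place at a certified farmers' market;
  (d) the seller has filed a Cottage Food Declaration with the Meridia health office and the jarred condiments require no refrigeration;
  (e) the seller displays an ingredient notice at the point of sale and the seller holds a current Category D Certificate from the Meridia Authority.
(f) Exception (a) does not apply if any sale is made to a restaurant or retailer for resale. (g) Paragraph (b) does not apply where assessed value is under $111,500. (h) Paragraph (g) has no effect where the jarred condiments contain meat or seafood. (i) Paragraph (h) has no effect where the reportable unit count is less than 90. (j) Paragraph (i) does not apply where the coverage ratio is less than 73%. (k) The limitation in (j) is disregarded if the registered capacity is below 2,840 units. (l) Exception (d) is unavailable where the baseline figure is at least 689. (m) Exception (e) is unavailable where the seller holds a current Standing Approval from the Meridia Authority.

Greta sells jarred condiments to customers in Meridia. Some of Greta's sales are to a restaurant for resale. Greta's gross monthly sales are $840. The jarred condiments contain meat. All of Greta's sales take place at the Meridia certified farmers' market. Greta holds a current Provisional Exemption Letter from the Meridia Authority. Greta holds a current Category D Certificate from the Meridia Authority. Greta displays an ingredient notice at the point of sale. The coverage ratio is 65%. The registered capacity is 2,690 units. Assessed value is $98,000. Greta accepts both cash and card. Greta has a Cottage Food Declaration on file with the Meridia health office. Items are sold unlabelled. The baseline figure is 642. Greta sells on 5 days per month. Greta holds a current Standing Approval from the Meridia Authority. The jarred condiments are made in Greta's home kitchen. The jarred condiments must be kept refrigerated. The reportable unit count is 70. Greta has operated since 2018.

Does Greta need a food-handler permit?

Yes — Greta must hold a food-handler permit.

Exception (a): the jarred condiments are home-kitchen produced; gross monthly sales are $840, below the $990 limit — every condition holds. But applying paragraph (f): (f) operates — some sales are to a restaurant for resale. (a) is therefore removed.
Exception (b): the number of selling days per month is 5, under the 6 limit; a current Provisional Exemption Letter is held — every condition holds. But: (g) operates against (b): assessed value is $98,000, under the $111,500 limit. (h) would limit (g) — the jarred condiments contain meat — but (i) sets (h) aside: (i) operates — the reportable unit count is 70, less than the 90 limit. (j) operates (the coverage ratio is 65%, less than the 73% limit), but is set aside by (k): (k) operates against (j): the registered capacity is 2,690 units, below the 2,840 units limit. (b) is therefore removed.
Exception (c) does not apply: items are sold unlabelled.
Exception (d) fails — the jarred condiments require refrigeration.
All of (e)'s requirements are met (an ingredient notice is displayed; a current Category D Certificate is held). But applying paragraph (m): (m) applies — a current Standing Approval is held. (e) is therefore removed.
No exception applies. The general rule governs.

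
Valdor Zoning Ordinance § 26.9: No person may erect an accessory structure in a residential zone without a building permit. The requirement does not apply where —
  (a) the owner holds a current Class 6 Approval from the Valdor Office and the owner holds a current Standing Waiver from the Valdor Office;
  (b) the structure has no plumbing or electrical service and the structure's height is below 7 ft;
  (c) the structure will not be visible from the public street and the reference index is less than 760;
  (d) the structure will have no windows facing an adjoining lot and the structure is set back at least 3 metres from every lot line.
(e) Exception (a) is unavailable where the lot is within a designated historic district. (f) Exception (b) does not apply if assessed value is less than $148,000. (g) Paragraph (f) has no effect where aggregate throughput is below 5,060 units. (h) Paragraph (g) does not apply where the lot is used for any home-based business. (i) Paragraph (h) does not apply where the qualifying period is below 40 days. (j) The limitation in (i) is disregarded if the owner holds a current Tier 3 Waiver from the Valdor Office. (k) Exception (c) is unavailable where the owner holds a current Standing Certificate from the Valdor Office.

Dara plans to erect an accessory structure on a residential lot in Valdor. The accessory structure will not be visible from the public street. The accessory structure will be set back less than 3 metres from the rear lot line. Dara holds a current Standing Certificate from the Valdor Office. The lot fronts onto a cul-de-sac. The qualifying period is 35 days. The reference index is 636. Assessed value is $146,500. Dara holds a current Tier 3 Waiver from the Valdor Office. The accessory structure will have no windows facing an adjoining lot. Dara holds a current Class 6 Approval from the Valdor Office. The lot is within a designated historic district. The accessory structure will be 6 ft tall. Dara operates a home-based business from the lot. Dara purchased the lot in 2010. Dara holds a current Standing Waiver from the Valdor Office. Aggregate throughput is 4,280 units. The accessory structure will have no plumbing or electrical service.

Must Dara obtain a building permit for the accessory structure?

Exception (a): a current Class 6 Approval is held; a current Standing Waiver is held — every condition holds. But applying paragraph (e): (e) applies — the lot is in a historic district. Exception (a) does not apply.
Exception (b)'s conditions are all satisfied: there is no plumbing or electrical service; the structure's height is 6 ft, below the 7 ft limit. However, paragraphs (f)–(j) must be considered: (f) operates against (b): assessed value is $146,500, less than the $148,000 limit. (g) operates (aggregate throughput is 4,280 units, below the 5,060 units limit), but is itself disapplied by (h): (h) operates against (g): a home-based business operates on the lot. (i) would limit (h) — the qualifying period is 35 days, below the 40 days limit — but (j) sets (i) aside: (j) operates against (i): a current Tier 3 Waiver is held. So (b) is unavailable.
Exception (c): the structure will not be visible from the street; the reference index is 636, less than the 760 limit — every condition holds. Turning to paragraph (k): (k) operates against (c): a current Standing Certificate is held. So (c) is unavailable.
Exception (d) requires that the structure is set back at least 3 metres from every lot line; but the rear setback is under 3 m, so (d) is unavailable.
No exception is made out. Dara falls within the general rule.

Yes — Dara must obtain a building permit.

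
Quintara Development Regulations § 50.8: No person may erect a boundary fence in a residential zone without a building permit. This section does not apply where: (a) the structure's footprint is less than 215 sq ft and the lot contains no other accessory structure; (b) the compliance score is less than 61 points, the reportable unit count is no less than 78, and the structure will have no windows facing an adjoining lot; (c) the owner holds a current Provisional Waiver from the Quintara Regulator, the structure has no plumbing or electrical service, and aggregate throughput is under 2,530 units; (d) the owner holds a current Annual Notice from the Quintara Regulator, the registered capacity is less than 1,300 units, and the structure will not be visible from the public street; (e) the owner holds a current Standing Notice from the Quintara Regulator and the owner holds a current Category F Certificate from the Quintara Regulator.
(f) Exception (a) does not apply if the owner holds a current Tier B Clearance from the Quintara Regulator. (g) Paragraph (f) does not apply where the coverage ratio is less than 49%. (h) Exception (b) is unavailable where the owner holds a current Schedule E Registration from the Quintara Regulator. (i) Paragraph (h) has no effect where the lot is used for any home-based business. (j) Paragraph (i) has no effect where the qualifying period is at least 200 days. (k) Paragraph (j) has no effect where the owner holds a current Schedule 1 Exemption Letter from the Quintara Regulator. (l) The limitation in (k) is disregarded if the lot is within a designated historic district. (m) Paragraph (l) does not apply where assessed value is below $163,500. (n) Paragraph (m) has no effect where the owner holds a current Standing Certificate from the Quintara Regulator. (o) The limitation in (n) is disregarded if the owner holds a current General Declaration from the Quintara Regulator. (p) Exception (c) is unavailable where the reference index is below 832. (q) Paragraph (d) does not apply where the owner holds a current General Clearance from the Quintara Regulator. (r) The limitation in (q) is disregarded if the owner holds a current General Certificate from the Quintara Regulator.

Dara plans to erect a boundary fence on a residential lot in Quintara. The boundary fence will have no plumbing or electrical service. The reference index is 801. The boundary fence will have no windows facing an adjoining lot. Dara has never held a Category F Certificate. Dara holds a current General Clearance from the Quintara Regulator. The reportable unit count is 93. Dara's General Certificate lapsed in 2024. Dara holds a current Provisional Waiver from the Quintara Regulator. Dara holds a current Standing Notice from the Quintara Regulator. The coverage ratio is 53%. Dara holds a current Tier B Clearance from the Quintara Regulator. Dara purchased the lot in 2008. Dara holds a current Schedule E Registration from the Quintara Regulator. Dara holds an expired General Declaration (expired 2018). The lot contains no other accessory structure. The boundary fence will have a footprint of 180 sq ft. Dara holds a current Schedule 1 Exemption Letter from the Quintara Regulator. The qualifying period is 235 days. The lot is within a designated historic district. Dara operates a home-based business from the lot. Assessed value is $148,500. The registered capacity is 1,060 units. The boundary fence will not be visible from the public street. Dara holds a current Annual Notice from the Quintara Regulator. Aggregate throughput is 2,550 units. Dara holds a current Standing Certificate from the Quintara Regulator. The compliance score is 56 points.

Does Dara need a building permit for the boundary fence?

Exception (a): the structure's footprint is 180 sq ft, less than the 215 sq ft limit; the lot has no other accessory structure — every condition holds. But applying paragraphs (f)–(g): (f) operates against (a): a current Tier B Clearance is held. (g), which would lift (f), does not operate here — the coverage ratio is 53%, not less than 49%. Exception (a) does not apply.
Exception (b)'s conditions are all satisfied: the compliance score is 56 points, less than the 61 points limit; the reportable unit count is 93, meeting the 78 threshold; no windows face an adjoining lot. But: (h) operates — a current Schedule E Registration is held. (i) operates (a home-based business operates on the lot), but yields to (j): (j) operates — the qualifying period is 235 days, meeting the 200 days threshold. (k) would limit (j) — a current Schedule 1 Exemption Letter is held — but (l) sets (k) aside: (l) operates against (k): the lot is in a historic district. (m) applies (assessed value is $148,500, below the $163,500 limit), but is itself disapplied by (n): (n) operates against (m): a current Standing Certificate is held. (o) does not operate here (there is no General Declaration in force), so (n) stands. Exception (b) does not apply.
Exception (c) does not apply: aggregate throughput is 2,550 units, not under 2,530 units.
All of (d)'s requirements are met (a current Annual Notice is held; the registered capacity is 1,060 units, less than the 1,300 units limit; the structure will not be visible from the street). However, paragraphs (q)–(r) must be considered: (q) operates against (d): a current General Clearance is held. (r) is inapplicable (no current General Certificate is held), so (q) stands. (d) is therefore removed.
Exception (e) requires that the owner holds a current Category F Certificate from the Quintara Regulator; but there is no Category F Certificate in force, so (e) is unavailable.
Every exception is unavailable, so the rule governs.

Yes — Dara must obtain a building permit.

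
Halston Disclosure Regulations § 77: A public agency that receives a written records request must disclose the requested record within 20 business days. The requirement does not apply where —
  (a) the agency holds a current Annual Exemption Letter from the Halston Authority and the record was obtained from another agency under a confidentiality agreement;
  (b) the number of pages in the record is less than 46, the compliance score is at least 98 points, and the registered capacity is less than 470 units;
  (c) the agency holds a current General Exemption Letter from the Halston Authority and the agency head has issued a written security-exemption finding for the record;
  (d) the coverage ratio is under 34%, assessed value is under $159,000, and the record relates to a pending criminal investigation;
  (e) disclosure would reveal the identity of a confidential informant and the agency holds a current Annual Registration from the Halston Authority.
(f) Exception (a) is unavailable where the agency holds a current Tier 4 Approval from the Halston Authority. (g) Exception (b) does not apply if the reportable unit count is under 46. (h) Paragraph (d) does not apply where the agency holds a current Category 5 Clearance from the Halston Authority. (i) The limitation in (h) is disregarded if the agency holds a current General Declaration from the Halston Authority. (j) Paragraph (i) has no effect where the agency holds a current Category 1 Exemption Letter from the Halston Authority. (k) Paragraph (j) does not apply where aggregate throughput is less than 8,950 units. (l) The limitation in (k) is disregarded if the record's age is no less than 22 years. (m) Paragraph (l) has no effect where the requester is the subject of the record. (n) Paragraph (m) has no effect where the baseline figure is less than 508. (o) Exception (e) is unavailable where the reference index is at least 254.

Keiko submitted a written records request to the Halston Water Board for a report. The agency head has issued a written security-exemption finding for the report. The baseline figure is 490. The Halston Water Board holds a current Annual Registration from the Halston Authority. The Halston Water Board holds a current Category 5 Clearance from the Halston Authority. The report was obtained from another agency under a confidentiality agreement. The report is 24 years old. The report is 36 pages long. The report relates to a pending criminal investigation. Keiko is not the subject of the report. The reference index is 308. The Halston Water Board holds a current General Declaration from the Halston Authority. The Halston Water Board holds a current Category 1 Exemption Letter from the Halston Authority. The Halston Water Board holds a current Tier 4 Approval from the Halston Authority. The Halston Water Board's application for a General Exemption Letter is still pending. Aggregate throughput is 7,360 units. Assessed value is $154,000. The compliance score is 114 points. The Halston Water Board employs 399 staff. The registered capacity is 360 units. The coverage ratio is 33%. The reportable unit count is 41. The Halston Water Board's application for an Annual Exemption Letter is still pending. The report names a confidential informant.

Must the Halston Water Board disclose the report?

Yes — the Halston Water Board must disclose the report.

Exception (a) does not apply: there is no Annual Exemption Letter in force.
Exception (b)'s conditions are all satisfied: the number of pages in the record is 36, less than the 46 limit; the compliance score is 114 points, meeting the 98 points threshold; the registered capacity is 360 units, less than the 470 units limit. But applying paragraph (g): (g) operates against (b): the reportable unit count is 41, under the 46 limit. Exception (b) does not apply.
Exception (c) fails — the General Exemption Letter is not current.
Exception (d): the coverage ratio is 33%, under the 34% limit; assessed value is $154,000, under the $159,000 limit; the report relates to a pending investigation — every condition holds. Turning to paragraphs (h)–(n): (h) is engaged — a current Category 5 Clearance is held. (i) would limit (h) — a current General Declaration is held — but (j) sets (i) aside: (j) operates against (i): a current Category 1 Exemption Letter is held. (k) operates (aggregate throughput is 7,360 units, less than the 8,950 units limit), but is overridden by (l): (l) operates — the record's age is 24 years, meeting the 22 years threshold. (m), which would lift (l), does not operate here — Keiko is not the subject of the report. (d) is therefore removed.
Exception (e): the report names a confidential informant; a current Annual Registration is held — every condition holds. Turning to paragraph (o): (o) operates — the reference index is 308, meeting the 254 threshold. So (e) is unavailable.
No exception applies. The general rule governs.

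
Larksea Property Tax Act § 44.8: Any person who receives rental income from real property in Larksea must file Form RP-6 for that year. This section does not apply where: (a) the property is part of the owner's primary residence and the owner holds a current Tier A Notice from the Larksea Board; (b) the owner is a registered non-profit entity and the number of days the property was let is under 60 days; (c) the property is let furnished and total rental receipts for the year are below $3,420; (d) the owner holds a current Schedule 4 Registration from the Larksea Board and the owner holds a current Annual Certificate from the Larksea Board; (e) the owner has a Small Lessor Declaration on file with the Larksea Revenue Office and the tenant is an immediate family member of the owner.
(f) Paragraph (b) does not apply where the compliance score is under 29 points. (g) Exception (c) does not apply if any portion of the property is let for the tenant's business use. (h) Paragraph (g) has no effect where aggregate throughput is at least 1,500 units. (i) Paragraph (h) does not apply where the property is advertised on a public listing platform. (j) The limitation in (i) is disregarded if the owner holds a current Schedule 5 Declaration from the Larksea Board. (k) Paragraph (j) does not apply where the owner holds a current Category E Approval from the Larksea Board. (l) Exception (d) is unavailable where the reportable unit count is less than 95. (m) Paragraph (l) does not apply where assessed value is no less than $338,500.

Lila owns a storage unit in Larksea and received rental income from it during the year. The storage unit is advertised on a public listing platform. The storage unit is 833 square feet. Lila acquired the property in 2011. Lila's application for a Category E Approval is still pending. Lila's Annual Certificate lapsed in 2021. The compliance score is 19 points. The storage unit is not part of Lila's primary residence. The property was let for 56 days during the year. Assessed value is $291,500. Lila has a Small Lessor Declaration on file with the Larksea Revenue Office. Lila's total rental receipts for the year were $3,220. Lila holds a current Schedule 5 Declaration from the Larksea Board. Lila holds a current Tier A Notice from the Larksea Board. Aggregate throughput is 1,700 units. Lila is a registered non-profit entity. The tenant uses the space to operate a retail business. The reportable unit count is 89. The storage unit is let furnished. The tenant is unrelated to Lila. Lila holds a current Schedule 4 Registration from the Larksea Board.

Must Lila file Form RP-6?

Exception (a) does not apply: the storage unit is not part of the primary residence.
Exception (b) is satisfied on its face — Lila is a registered non-profit; the number of days the property was let is 56 days, under the 60 days limit. Turning to paragraph (f): (f) operates against (b): the compliance score is 19 points, under the 29 points limit. So (b) is unavailable.
Exception (c) is satisfied on its face — the property is let furnished; total rental receipts for the year are $3,220, below the $3,420 limit. Applying paragraphs (g)–(k): (g) applies (the space is let for business use), but is itself disapplied by (h): (h) operates — aggregate throughput is 1,700 units, meeting the 1,500 units threshold. (i) is triggered (the property is publicly advertised), but yields to (j): (j) operates against (i): a current Schedule 5 Declaration is held. (k), which would lift (j), is not engaged — no current Category E Approval is held. (c) remains available.
Exception (d) does not apply: there is no Annual Certificate in force.
Exception (e) does not apply: the tenant is unrelated to the owner.

No — exception (c) applies; Lila is not required to file Form RP-6.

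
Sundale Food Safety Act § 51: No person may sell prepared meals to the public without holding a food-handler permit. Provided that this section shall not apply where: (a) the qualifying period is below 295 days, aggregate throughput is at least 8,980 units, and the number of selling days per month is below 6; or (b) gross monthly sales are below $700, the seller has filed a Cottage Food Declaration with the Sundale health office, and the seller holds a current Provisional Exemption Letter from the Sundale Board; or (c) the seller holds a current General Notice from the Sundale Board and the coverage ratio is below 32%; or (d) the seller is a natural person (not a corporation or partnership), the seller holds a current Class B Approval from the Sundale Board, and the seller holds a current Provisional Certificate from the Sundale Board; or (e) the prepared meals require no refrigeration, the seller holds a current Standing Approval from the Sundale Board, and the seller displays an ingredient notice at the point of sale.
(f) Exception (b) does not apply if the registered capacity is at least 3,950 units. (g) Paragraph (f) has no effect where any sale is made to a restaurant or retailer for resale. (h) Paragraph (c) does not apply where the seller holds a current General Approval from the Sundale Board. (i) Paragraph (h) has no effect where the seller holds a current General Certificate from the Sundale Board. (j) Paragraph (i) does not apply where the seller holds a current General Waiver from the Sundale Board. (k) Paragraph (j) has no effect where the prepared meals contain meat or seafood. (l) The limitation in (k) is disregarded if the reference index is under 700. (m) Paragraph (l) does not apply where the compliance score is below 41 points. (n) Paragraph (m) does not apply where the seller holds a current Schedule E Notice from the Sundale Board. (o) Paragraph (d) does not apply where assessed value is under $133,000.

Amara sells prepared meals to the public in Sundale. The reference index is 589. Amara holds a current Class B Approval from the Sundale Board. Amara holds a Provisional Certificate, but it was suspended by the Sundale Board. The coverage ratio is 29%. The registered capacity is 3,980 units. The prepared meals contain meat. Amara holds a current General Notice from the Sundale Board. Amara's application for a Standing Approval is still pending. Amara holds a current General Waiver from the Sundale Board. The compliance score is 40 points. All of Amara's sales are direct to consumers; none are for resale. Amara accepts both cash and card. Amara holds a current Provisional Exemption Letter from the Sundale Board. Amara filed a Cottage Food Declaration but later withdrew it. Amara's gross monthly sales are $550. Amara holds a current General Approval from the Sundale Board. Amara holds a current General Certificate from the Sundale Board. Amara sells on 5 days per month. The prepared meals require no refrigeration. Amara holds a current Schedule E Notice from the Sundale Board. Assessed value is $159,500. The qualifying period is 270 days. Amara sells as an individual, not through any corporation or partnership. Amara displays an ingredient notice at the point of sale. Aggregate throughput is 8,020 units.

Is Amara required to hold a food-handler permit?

Exception (a) requires that aggregate throughput is at least 8,980 units; but aggregate throughput is 8,020 units, short of 8,980 units, so (a) is unavailable.
Exception (b) does not apply: the Cottage Food Declaration was withdrawn.
All of (c)'s requirements are met (a current General Notice is held; the coverage ratio is 29%, below the 32% limit). But applying paragraphs (h)–(n): (h) operates — a current General Approval is held. (i) applies (a current General Certificate is held), but is displaced by (j): (j) operates against (i): a current General Waiver is held. (k) applies (the prepared meals contain meat), but is set aside by (l): (l) applies — the reference index is 589, under the 700 limit. (m) operates (the compliance score is 40 points, below the 41 points limit), but yields to (n): (n) is triggered — a current Schedule E Notice is held. (c) is therefore removed.
Exception (d) does not apply: the Provisional Certificate is not current.
Exception (e) fails — the Standing Approval is not current.
Every exception is unavailable, so the rule governs.

Yes — Amara must hold a food-handler permit.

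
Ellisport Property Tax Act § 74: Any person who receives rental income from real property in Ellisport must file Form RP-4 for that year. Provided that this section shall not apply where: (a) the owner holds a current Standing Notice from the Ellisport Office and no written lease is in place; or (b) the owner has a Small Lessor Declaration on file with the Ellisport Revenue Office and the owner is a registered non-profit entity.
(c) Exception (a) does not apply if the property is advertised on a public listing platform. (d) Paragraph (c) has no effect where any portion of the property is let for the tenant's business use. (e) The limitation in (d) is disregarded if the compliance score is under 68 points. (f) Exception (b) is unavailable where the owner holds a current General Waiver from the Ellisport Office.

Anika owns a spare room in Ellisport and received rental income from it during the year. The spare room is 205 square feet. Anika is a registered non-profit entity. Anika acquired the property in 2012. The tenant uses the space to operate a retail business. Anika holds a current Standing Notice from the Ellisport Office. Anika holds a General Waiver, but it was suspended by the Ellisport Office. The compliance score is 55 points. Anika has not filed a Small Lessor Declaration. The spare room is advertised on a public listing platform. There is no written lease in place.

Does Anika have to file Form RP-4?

All of (a)'s requirements are met (a current Standing Notice is held; there is no written lease). But applying paragraphs (c)–(e): (c) applies — the property is publicly advertised. (d) would limit (c) — the space is let for business use — but (e) sets (d) aside: (e) operates — the compliance score is 55 points, under the 68 points limit. Exception (a) does not apply.
Exception (b) does not apply: no Small Lessor Declaration is on file.
Every exception is unavailable, so the rule governs.

Yes — Anika must file Form RP-4.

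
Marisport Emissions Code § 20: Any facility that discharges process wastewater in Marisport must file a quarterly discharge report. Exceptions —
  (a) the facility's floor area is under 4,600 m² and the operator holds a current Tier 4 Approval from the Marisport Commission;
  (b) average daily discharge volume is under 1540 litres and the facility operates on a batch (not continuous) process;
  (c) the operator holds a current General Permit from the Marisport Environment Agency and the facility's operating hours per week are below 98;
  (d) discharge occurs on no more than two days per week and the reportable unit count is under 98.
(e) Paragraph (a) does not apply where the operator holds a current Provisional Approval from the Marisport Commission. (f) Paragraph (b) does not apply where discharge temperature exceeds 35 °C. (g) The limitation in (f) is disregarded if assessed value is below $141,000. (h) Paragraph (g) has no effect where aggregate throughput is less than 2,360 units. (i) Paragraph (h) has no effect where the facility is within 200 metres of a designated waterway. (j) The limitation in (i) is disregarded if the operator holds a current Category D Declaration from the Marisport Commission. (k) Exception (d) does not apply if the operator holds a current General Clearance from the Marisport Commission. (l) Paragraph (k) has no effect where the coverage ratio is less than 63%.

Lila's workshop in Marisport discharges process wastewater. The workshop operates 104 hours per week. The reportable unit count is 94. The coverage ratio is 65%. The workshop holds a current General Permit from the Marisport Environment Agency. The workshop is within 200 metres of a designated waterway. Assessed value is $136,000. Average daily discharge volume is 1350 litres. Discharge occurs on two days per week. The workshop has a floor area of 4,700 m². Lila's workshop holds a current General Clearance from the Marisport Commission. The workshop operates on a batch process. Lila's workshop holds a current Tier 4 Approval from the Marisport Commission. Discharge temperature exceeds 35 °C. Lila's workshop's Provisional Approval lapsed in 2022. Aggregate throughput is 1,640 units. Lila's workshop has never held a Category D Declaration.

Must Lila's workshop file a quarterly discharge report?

No — exception (b) applies; Lila's workshop is not required to file a quarterly discharge report.

Exception (a) does not apply: the facility's floor area is 4,700 m², not under 4,600 m².
Exception (b): average daily discharge volume is 1350 litres, under the 1540 litres limit; the facility operates on a batch process — every condition holds. Considering the limiting provisions: (f) is engaged (discharge temperature exceeds 35 °C), but is overridden by (g): (g) applies — assessed value is $136,000, below the $141,000 limit. (h) would limit (g) — aggregate throughput is 1,640 units, less than the 2,360 units limit — but (i) sets (h) aside: (i) operates — the workshop is within 200 m of a designated waterway. (j) is not engaged (no current Category D Declaration is held), so (i) stands. So (b) applies.
Exception (c) requires that the facility's operating hours per week are below 98; but the facility's operating hours per week are 104, not below 98, so (c) is unavailable.
Exception (d): discharge occurs on no more than two days per week; the reportable unit count is 94, under the 98 limit — every condition holds. But: (k) is triggered — a current General Clearance is held. (l) is not triggered (the coverage ratio is 65%, not less than 63%), so (k) stands. (d) is therefore removed.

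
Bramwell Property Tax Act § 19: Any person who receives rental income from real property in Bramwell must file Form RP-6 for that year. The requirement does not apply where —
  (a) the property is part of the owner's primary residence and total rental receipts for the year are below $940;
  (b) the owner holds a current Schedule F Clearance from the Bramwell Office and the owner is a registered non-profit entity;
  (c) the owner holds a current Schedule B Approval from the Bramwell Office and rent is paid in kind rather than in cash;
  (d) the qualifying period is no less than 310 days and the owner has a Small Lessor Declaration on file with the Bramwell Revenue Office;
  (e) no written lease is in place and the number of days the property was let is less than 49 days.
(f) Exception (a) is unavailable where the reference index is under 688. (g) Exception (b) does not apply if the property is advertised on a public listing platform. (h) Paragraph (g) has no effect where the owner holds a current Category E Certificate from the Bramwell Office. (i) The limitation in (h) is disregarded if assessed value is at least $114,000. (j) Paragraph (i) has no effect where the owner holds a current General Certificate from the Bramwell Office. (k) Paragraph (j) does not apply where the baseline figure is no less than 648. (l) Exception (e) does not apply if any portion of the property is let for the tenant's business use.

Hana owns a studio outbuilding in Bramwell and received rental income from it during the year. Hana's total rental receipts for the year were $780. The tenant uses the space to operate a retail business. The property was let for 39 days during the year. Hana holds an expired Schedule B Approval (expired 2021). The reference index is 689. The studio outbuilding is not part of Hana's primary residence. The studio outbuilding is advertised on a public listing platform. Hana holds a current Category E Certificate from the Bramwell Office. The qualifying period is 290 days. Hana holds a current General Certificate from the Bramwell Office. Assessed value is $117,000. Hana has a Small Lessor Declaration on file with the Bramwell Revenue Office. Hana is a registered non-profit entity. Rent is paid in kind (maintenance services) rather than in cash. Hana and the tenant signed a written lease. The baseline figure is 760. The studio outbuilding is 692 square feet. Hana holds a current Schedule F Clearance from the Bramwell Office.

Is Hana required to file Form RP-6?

Exception (a) requires that the property is part of the owner's primary residence; but the studio outbuilding is not part of the primary residence, so (a) is unavailable.
Exception (b): a current Schedule F Clearance is held; Hana is a registered non-profit — every condition holds. But: (g) operates against (b): the property is publicly advertised. (h) is triggered (a current Category E Certificate is held), but is displaced by (i): (i) operates — assessed value is $117,000, meeting the $114,000 threshold. (j) would limit (i) — a current General Certificate is held — but (k) sets (j) aside: (k) applies — the baseline figure is 760, meeting the 648 threshold. (b) is therefore removed.
Exception (c) does not apply: the Schedule B Approval is not current.
Exception (d) does not apply: the qualifying period is 290 days, short of 310 days.
Exception (e) does not apply: a written lease is in place.
No exception displaces § 19.

Yes — Hana must file Form RP-6.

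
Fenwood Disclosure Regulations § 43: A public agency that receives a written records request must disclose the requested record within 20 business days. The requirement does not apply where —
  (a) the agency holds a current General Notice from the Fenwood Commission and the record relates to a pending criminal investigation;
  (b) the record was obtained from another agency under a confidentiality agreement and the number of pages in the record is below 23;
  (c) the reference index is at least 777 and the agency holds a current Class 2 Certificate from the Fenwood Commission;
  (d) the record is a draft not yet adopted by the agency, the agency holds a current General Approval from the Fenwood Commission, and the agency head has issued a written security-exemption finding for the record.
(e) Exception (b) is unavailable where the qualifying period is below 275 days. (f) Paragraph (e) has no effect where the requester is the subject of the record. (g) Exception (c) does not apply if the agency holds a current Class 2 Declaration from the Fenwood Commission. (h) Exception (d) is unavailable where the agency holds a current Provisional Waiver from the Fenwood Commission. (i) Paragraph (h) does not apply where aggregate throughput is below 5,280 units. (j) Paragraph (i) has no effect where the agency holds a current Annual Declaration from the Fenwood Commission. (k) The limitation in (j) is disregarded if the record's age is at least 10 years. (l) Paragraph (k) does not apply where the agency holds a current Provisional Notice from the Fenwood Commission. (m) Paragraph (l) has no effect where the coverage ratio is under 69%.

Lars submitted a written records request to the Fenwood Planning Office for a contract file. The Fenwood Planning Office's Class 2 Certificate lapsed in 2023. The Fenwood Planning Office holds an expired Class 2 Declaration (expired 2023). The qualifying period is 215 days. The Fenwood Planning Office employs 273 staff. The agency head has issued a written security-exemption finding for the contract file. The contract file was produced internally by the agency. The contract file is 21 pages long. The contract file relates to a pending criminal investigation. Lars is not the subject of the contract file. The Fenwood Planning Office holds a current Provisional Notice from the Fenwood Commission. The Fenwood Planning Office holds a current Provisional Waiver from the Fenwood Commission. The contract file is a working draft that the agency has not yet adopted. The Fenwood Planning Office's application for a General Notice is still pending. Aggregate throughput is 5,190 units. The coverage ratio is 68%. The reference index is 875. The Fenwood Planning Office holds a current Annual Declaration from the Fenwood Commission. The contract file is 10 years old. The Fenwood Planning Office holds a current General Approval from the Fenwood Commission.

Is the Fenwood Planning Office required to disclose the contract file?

No — exception (d) applies; the Fenwood Planning Office is not required to disclose the contract file.

Exception (a) does not apply: there is no General Notice in force.
Exception (b) requires that the record was obtained from another agency under a confidentiality agreement; but the contract file was produced internally, so (b) is unavailable.
Exception (c) requires that the agency holds a current Class 2 Certificate from the Fenwood Commission; but there is no Class 2 Certificate in force, so (c) is unavailable.
All of (d)'s requirements are met (the contract file is an unadopted draft; a current General Approval is held; a written security-exemption finding has been issued). Applying paragraphs (h)–(m): (h) would limit (d) — a current Provisional Waiver is held — but (i) sets (h) aside: (i) is triggered — aggregate throughput is 5,190 units, below the 5,280 units limit. (j) applies (a current Annual Declaration is held), but is overridden by (k): (k) operates — the record's age is 10 years, meeting the 10 years threshold. (l) is triggered (a current Provisional Notice is held), but is set aside by (m): (m) operates — the coverage ratio is 68%, under the 69% limit. So (d) applies.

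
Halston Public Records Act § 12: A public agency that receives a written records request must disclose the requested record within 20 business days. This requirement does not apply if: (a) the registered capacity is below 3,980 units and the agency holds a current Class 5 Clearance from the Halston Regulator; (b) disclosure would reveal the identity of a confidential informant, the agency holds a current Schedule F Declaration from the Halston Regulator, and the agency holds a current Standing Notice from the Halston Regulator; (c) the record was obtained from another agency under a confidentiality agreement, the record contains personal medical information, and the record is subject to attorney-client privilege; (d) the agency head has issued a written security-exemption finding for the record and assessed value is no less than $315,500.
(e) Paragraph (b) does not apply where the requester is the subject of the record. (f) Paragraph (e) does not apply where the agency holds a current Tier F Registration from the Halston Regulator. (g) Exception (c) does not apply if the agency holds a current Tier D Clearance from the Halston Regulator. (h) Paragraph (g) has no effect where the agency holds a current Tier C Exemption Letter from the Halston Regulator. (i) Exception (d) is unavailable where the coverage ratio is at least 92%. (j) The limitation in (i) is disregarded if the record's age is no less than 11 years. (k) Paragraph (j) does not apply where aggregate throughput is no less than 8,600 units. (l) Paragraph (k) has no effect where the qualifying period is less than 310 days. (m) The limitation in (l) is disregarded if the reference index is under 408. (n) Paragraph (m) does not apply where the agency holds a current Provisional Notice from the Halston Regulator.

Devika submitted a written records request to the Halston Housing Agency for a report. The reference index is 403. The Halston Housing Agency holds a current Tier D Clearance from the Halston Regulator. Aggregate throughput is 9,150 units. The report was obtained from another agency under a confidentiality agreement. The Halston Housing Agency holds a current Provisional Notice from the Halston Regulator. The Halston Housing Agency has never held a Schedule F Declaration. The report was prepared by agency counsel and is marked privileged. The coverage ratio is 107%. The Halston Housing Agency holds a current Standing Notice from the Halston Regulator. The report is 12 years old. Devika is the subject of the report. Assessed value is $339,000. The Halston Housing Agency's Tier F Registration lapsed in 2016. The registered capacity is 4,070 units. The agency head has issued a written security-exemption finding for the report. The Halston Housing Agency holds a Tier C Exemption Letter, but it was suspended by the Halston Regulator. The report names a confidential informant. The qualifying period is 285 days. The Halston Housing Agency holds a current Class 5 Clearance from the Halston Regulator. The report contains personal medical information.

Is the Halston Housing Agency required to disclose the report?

Exception (a) does not apply: the registered capacity is 4,070 units, not below 3,980 units.
Exception (b) does not apply: no current Schedule F Declaration is held.
Exception (c): the report was obtained under a confidentiality agreement; the report contains personal medical information; the report is privileged — every condition holds. However, paragraphs (g)–(h) must be considered: (g) operates against (c): a current Tier D Clearance is held. (h) is not triggered (there is no Tier C Exemption Letter in force), so (g) stands. Exception (c) does not apply.
Exception (d)'s conditions are all satisfied: a written security-exemption finding has been issued; assessed value is $339,000, meeting the $315,500 threshold. Under paragraphs (i)–(n): (i) applies (the coverage ratio is 107%, meeting the 92% threshold), but is overridden by (j): (j) operates against (i): the record's age is 12 years, meeting the 11 years threshold. (k) operates (aggregate throughput is 9,150 units, meeting the 8,600 units threshold), but yields to (l): (l) operates — the qualifying period is 285 days, less than the 310 days limit. (m) is engaged (the reference index is 403, under the 408 limit), but is itself disapplied by (n): (n) operates against (m): a current Provisional Notice is held. So (d) applies.

No — exception (d) applies; the Halston Housing Agency is not required to disclose the report.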